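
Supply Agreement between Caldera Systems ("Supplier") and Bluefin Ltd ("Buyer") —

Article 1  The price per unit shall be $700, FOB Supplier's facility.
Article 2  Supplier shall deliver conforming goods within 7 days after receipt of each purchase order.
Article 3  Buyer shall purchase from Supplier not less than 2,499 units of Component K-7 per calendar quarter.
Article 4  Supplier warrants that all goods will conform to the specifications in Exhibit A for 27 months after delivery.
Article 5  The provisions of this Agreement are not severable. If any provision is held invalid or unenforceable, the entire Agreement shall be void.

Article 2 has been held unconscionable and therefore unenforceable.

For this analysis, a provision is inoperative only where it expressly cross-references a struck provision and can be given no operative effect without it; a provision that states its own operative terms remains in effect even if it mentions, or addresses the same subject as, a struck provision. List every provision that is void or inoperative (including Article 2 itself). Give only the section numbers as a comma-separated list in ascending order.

1, 2, 3, 4, 5

Article 2 is struck. Nothing else in the Agreement is defined by reference to Article 2. Article 5 provides that the Agreement is not severable, so the invalidity of any one provision voids the entire Agreement. No provision of the Agreement survives.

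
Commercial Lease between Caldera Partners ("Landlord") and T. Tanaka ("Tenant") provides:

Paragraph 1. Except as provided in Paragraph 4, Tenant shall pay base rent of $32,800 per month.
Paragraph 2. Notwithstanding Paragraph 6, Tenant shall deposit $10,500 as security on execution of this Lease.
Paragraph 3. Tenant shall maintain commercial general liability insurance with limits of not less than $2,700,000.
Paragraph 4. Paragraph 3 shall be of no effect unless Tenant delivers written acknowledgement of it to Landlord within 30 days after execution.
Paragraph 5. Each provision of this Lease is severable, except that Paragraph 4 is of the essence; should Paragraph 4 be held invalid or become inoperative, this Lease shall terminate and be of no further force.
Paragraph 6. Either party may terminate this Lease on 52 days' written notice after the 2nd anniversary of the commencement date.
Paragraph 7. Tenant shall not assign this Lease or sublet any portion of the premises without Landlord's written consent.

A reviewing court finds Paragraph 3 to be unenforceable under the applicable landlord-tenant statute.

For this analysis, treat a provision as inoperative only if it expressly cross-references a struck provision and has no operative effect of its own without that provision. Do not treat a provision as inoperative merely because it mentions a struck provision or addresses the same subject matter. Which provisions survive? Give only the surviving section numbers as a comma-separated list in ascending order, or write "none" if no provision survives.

none

Paragraph 3 is struck. The only function of Paragraph 4 is the acknowledgement condition for Paragraph 3, so it cannot stand once Paragraph 3 is removed. Paragraph 5 makes Paragraph 4 an essential term, and Paragraph 4 has been rendered inoperative by the cascade; under Paragraph 5, the entire Lease is therefore void. No provision of the Lease survives.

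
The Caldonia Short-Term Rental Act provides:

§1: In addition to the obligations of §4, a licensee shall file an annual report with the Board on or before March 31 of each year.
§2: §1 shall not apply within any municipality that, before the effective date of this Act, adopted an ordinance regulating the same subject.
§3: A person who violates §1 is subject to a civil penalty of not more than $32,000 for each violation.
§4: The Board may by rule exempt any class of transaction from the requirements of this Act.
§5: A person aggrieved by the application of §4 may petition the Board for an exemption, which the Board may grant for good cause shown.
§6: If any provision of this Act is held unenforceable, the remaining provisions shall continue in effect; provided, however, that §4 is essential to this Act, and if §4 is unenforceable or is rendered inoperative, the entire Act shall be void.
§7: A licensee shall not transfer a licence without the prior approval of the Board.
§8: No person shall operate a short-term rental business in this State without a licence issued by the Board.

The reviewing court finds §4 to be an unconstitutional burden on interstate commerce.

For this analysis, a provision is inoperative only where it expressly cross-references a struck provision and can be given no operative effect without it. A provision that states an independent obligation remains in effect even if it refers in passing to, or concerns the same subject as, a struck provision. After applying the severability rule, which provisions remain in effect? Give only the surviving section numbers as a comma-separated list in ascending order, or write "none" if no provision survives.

none

§4 is struck. The only function of §5 is the exemption procedure for §4, so it cannot stand once §4 is removed. §6 makes §4 an essential term, and §4 is the provision held invalid; under §6, the entire Act is therefore void. No provision of the Act survives.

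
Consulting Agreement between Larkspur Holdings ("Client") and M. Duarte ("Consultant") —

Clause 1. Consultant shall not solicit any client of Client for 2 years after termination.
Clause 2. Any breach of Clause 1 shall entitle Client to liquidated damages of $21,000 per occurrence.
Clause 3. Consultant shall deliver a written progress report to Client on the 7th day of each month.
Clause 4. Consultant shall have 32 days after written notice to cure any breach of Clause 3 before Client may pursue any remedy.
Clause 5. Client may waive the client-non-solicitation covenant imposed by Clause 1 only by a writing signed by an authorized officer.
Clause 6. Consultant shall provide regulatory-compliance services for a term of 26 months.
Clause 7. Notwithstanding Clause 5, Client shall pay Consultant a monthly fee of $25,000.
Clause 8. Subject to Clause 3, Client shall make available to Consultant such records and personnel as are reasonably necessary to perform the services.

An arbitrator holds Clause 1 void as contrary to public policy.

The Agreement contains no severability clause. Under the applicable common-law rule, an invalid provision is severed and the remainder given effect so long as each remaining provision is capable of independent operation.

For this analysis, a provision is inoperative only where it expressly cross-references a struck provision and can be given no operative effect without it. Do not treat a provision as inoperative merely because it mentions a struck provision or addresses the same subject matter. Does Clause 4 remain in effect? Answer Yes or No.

Clause 1 is struck. Clause 2 does nothing except set the liquidated-damages amount by reference to Clause 1; with Clause 1 gone it has no independent effect and is inoperative. Clause 5 operates only by reference to Clause 1, so it falls with Clause 1. Although Clause 7 refers to Clause 5, its operative terms do not depend on Clause 5, so it remains in effect. Under the stated default rule, only provisions that cannot operate independently fall away; the rest are enforced. The provisions still in force are Clause 3, Clause 4, Clause 6, Clause 7, and Clause 8. Clause 4 is among the surviving provisions, so the answer is yes.

Yes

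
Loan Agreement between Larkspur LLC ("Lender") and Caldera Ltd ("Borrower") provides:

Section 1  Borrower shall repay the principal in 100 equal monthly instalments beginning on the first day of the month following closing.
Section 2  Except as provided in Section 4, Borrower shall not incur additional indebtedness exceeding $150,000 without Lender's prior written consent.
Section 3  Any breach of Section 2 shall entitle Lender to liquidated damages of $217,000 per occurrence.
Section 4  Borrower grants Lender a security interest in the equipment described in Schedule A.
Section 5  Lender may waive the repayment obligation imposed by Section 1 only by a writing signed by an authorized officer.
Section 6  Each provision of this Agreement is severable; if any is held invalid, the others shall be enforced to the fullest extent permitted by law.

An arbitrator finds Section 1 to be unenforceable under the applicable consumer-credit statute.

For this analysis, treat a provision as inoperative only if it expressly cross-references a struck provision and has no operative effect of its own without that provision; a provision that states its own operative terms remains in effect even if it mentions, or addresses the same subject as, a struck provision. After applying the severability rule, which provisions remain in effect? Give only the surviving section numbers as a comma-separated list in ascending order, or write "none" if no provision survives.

2, 3, 4, 6

Section 1 is struck. Section 5 operates only by reference to Section 1, so it falls with Section 1. Under the severability clause in Section 6, the remaining provisions continue in force. That leaves Section 2, Section 3, Section 4, and Section 6 in effect.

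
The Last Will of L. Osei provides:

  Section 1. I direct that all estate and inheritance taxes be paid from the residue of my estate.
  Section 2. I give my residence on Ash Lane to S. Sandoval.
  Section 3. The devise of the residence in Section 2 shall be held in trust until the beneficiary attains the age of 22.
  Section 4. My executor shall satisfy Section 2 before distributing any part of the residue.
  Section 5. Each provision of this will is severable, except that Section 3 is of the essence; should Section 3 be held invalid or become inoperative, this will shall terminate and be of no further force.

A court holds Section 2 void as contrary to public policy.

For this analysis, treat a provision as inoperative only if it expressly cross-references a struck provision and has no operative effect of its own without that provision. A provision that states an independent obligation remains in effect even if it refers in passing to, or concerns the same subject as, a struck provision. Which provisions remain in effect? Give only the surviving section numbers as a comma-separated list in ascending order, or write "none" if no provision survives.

Section 2 is struck. Section 3 operates only by reference to Section 2, so it falls with Section 2. Section 4 has no operative effect of its own apart from Section 2 and is therefore inoperative. Section 5 makes Section 3 an essential term, and Section 3 has been rendered inoperative by the cascade; under Section 5, the entire will is therefore void. No provision of the will survives.

none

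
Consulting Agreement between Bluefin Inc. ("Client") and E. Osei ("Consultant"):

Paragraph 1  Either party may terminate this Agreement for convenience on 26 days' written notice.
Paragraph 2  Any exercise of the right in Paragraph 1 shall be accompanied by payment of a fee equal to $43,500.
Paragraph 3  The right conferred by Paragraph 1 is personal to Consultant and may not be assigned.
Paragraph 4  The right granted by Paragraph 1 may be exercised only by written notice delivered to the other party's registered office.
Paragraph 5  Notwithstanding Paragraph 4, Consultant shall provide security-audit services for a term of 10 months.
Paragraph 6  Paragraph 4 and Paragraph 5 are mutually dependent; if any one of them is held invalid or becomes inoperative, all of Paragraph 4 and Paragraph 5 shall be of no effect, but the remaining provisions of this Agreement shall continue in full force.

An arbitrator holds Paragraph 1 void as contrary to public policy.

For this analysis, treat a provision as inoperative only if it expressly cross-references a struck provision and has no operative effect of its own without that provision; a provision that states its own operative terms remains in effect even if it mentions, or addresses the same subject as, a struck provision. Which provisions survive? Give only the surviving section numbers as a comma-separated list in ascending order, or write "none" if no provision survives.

6

Paragraph 1 is struck. The only function of Paragraph 2 is the exercise fee for Paragraph 1, so it cannot stand once Paragraph 1 is removed. Paragraph 3 operates only by reference to Paragraph 1, so it falls with Paragraph 1. Paragraph 4 operates only by reference to Paragraph 1, so it falls with Paragraph 1. Paragraph 6 declares Paragraph 4 and Paragraph 5 mutually dependent; since one of them has fallen, all of them are of no effect. That brings down Paragraph 5 as well. The remainder continues in force under Paragraph 6. Only Paragraph 6 remains in effect.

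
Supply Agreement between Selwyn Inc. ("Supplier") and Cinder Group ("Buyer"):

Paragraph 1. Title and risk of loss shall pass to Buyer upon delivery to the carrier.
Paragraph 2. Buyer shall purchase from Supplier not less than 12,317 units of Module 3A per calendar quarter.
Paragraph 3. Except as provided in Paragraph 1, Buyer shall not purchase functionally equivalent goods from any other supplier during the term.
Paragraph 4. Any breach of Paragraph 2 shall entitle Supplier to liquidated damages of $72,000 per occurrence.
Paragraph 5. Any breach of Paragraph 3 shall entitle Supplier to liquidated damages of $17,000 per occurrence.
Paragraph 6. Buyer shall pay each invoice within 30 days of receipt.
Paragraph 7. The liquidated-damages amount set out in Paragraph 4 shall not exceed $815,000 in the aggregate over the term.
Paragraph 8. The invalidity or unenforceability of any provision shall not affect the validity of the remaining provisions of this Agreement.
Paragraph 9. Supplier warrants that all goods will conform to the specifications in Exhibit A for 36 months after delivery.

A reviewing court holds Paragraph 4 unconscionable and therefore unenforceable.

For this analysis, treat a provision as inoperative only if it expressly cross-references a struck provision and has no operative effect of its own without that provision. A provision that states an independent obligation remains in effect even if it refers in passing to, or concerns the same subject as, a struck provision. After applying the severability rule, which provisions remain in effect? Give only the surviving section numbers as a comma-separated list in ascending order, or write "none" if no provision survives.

1, 2, 3, 5, 6, 8, 9

Paragraph 4 is struck. Paragraph 7 has no operative effect of its own apart from Paragraph 4 and is therefore inoperative. Under the severability clause in Paragraph 8, the remaining provisions continue in force. That leaves Paragraph 1, Paragraph 2, Paragraph 3, Paragraph 5, Paragraph 6, Paragraph 8, and Paragraph 9 in effect.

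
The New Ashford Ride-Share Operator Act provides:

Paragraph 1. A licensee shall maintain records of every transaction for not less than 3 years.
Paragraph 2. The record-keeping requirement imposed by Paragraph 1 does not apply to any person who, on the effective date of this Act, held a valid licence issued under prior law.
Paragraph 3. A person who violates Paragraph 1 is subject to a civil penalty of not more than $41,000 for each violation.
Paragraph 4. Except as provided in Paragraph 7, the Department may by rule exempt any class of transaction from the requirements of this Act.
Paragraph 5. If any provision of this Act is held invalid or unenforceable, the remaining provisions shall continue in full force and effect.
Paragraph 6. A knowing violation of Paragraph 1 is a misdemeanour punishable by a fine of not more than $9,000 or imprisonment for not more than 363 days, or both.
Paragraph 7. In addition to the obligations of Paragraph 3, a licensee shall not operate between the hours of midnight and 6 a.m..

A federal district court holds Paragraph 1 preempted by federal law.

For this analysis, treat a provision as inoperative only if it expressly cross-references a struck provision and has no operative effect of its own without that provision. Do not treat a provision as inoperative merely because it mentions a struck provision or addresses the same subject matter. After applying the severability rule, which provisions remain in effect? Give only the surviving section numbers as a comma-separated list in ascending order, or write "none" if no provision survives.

Paragraph 1 is struck. Paragraph 2 merely fixes the grandfather exemption from Paragraph 1; with Paragraph 1 gone it has nothing to operate on and falls away. Paragraph 3 merely fixes the civil penalty for violating Paragraph 1; with Paragraph 1 gone it has nothing to operate on and falls away. Paragraph 6 merely fixes the criminal penalty for violating Paragraph 1; with Paragraph 1 gone it has nothing to operate on and falls away. Paragraph 7 mentions Paragraph 3 but its own obligation stands independently of Paragraph 3, so Paragraph 7 is not affected. Paragraph 5 is a severability clause and preserves every provision that can still be given independent effect. The provisions still in force are Paragraph 4, Paragraph 5, and Paragraph 7.

4, 5, 7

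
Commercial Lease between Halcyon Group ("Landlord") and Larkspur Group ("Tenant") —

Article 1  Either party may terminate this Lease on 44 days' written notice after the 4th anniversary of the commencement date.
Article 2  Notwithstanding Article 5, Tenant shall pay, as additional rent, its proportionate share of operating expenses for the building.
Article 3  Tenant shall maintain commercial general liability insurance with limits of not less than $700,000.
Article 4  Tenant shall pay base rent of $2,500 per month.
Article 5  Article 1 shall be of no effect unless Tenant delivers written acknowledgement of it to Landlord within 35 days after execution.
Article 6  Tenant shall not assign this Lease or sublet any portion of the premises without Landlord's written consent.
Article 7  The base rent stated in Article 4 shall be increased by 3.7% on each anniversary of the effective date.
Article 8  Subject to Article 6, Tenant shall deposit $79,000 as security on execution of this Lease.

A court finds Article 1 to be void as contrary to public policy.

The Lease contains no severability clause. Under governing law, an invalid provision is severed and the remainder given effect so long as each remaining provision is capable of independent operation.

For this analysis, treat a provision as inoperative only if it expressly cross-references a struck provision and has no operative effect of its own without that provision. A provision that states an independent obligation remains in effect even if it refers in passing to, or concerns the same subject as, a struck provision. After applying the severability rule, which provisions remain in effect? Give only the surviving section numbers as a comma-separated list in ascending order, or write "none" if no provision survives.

2, 3, 4, 6, 7, 8

Article 1 is struck. Article 5 merely fixes the acknowledgement condition for Article 1; with Article 1 gone it has nothing to operate on and falls away. Although Article 2 refers to Article 5, its operative terms do not depend on Article 5, so it remains in effect. With no severability clause, the stated default rule severs what cannot stand and enforces each remaining provision that can operate on its own. Article 2, Article 3, Article 4, Article 6, Article 7, and Article 8 remain in effect.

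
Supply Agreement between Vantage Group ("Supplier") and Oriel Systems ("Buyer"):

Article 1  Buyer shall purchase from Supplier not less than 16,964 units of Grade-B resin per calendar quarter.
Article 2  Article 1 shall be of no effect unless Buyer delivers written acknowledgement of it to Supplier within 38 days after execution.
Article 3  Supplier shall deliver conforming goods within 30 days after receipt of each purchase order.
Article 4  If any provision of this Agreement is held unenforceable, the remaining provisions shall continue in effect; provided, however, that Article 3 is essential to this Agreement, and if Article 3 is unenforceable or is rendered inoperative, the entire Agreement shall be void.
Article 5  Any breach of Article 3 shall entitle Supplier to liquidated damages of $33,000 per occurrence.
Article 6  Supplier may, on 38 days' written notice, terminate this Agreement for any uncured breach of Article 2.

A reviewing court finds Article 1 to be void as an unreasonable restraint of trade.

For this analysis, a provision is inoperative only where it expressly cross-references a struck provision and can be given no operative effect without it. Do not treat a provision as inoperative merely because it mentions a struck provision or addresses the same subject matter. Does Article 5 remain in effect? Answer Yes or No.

Article 1 is struck. The only function of Article 2 is the acknowledgement condition for Article 1, so it cannot stand once Article 1 is removed. Article 6 has no operative effect of its own apart from Article 2 and is therefore inoperative. Article 4 makes Article 3 an essential term, but Article 3 is unaffected, so the severability proviso in Article 4 preserves the remaining provisions. The provisions still in force are Article 3, Article 4, and Article 5. Article 5 is among the surviving provisions, so the answer is yes.

Yes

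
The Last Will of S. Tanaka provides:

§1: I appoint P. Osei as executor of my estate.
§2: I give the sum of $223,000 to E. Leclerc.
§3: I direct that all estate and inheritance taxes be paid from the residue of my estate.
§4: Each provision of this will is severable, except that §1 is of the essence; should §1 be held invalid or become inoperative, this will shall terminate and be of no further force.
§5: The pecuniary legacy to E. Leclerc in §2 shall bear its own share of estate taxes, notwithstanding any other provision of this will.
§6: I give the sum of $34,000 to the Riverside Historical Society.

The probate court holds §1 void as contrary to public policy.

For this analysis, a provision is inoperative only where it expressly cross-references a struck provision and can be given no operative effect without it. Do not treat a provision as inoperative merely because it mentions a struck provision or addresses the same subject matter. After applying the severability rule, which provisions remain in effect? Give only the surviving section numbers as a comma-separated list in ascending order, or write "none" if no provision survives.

none

§1 is struck. Nothing else in the will is defined by reference to §1. §4 makes §1 an essential term, and §1 is the provision held invalid; under §4, the entire will is therefore void. No provision of the will survives.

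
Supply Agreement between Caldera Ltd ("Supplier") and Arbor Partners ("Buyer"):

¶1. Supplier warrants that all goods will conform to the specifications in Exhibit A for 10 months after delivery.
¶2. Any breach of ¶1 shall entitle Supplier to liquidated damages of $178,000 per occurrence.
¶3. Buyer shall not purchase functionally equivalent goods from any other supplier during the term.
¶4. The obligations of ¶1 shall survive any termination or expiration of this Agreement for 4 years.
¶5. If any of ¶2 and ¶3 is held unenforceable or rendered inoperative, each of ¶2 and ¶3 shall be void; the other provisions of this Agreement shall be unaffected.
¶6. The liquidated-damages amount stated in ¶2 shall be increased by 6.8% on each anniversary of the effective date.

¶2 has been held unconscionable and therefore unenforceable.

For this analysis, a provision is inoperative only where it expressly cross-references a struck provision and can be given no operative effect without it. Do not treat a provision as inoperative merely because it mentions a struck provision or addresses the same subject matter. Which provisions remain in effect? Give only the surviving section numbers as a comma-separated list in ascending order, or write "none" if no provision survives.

¶2 is struck. ¶6 does nothing except set the escalation of the liquidated-damages amount by reference to ¶2; with ¶2 gone it has no independent effect and is inoperative. ¶5 declares ¶2 and ¶3 mutually dependent; since one of them has fallen, all of them are of no effect. That brings down ¶3 as well. The remainder continues in force under ¶5. The provisions still in force are ¶1, ¶4, and ¶5.

1, 4, 5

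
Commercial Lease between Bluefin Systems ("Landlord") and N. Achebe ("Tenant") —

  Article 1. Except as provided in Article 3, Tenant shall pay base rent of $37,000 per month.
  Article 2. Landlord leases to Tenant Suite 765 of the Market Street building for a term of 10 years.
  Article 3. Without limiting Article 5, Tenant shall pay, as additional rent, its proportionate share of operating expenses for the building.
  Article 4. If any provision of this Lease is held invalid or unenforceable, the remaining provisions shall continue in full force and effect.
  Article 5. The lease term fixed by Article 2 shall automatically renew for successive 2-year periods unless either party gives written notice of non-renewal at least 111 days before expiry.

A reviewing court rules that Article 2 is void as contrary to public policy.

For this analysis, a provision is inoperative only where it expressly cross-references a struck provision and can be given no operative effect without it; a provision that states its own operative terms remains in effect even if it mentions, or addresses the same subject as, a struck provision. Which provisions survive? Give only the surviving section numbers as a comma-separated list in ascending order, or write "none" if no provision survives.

Article 2 is struck. Article 5 does nothing except set the renewal of the lease term by reference to Article 2; with Article 2 gone it has no independent effect and is inoperative. Although Article 3 refers to Article 5, its operative terms do not depend on Article 5, so it remains in effect. Article 4 is a severability clause and preserves every provision that can still be given independent effect. The provisions still in force are Article 1, Article 3, and Article 4.

1, 3, 4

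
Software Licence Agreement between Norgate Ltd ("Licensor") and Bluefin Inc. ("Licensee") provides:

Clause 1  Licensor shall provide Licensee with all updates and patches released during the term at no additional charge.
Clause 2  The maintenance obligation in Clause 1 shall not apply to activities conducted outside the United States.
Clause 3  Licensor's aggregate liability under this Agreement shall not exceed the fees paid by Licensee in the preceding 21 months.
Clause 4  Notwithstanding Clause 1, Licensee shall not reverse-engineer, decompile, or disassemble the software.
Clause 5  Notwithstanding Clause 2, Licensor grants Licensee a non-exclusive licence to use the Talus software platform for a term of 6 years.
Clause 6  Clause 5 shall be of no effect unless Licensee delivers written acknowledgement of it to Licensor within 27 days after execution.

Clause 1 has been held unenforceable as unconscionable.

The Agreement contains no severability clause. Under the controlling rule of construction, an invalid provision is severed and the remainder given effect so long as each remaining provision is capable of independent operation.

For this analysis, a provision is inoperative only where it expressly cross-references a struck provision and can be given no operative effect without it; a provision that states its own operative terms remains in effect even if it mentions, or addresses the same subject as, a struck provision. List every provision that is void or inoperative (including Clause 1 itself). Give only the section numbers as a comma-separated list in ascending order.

Clause 1 is struck. The whole of Clause 2 is the carve-out from the maintenance obligation, defined by reference to Clause 1, so Clause 2 cannot stand once Clause 1 is removed. Clause 5 mentions Clause 2 but its own obligation stands independently of Clause 2, so Clause 5 is not affected. Clause 4 mentions Clause 1 but its own obligation stands independently of Clause 1, so Clause 4 is not affected. Under the stated default rule, only provisions that cannot operate independently fall away; the rest are enforced. That leaves Clause 3, Clause 4, Clause 5, and Clause 6 in effect.

1, 2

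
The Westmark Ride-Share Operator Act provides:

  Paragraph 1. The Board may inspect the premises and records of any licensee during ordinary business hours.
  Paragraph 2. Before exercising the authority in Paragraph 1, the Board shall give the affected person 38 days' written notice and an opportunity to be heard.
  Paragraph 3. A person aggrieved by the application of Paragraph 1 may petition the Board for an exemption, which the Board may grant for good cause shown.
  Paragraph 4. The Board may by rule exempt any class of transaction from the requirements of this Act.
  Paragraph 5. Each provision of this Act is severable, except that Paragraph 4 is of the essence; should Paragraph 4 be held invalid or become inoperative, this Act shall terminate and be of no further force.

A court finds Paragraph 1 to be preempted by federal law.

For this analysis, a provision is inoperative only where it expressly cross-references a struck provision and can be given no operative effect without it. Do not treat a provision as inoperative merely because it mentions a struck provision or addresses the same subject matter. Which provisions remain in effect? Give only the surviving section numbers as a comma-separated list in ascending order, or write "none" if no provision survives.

Paragraph 1 is struck. Paragraph 2 operates only by reference to Paragraph 1, so it falls with Paragraph 1. The only function of Paragraph 3 is the exemption procedure for Paragraph 1, so it cannot stand once Paragraph 1 is removed. Paragraph 5 makes Paragraph 4 an essential term, but Paragraph 4 is unaffected, so the severability proviso in Paragraph 5 preserves the remaining provisions. The provisions still in force are Paragraph 4 and Paragraph 5.

4, 5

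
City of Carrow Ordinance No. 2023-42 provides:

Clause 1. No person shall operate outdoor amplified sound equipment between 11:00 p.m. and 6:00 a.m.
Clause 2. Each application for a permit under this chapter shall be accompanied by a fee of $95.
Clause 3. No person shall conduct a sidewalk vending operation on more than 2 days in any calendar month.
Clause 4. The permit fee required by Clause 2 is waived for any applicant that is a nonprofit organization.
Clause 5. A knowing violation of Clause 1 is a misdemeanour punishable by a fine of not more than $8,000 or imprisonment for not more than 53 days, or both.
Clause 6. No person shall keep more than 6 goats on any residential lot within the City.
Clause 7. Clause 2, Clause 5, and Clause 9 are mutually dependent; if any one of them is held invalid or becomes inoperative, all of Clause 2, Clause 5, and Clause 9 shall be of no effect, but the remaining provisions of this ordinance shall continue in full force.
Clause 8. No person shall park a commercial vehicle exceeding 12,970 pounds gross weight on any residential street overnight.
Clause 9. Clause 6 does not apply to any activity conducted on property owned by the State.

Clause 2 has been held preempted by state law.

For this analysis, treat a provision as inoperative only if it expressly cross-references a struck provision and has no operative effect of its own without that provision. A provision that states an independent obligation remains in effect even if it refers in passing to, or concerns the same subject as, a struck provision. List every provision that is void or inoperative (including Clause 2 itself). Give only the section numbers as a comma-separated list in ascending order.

Clause 2 is struck. The whole of Clause 4 is the nonprofit waiver of the permit fee, defined by reference to Clause 2, so Clause 4 cannot stand once Clause 2 is removed. Clause 7 declares Clause 2, Clause 5, and Clause 9 mutually dependent; since one of them has fallen, all of them are of no effect. That brings down Clause 5 and Clause 9 as well. The remainder continues in force under Clause 7. Clause 1, Clause 3, Clause 6, Clause 7, and Clause 8 remain in effect.

2, 4, 5, 9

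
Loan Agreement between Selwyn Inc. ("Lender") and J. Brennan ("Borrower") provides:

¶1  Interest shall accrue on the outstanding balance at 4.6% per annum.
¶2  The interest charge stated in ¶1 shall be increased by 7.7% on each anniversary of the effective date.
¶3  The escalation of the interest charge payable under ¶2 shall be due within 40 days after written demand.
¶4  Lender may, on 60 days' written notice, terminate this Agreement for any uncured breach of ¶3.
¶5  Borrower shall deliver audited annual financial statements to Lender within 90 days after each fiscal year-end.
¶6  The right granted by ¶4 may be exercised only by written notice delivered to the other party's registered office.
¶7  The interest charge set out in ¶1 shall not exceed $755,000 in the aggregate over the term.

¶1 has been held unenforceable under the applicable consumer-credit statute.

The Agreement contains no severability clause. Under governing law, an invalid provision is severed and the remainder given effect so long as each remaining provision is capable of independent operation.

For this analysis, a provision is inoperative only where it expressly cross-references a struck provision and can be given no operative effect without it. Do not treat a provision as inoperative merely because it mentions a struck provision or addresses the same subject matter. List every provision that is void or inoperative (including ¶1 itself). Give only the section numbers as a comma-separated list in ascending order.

¶1 is struck. ¶2 operates only by reference to ¶1, so it falls with ¶1. ¶7 has no operative effect of its own apart from ¶1 and is therefore inoperative. The whole of ¶3 is the payment deadline for the escalation of the interest charge, defined by reference to ¶2, so ¶3 cannot stand once ¶2 is removed. The only function of ¶4 is the termination right for breach of ¶3, so it cannot stand once ¶3 is removed. The only function of ¶6 is the notice requirement for ¶4, so it cannot stand once ¶4 is removed. Under the stated default rule, only provisions that cannot operate independently fall away; the rest are enforced. Only ¶5 remains in effect.

1, 2, 3, 4, 6, 7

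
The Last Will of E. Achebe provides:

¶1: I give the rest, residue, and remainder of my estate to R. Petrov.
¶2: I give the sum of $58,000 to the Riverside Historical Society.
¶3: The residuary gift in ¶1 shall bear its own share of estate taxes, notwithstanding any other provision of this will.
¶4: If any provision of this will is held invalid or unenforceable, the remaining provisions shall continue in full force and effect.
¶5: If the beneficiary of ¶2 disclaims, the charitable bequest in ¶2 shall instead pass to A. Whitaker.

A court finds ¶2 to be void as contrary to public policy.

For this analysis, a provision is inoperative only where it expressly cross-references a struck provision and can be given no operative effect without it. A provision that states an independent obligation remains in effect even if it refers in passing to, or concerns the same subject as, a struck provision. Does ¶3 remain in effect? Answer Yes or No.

Yes

¶2 is struck. ¶5 has no operative effect of its own apart from ¶2 and is therefore inoperative. Under the severability clause in ¶4, the remaining provisions continue in force. The provisions still in force are ¶1, ¶3, and ¶4. ¶3 is among the surviving provisions, so the answer is yes.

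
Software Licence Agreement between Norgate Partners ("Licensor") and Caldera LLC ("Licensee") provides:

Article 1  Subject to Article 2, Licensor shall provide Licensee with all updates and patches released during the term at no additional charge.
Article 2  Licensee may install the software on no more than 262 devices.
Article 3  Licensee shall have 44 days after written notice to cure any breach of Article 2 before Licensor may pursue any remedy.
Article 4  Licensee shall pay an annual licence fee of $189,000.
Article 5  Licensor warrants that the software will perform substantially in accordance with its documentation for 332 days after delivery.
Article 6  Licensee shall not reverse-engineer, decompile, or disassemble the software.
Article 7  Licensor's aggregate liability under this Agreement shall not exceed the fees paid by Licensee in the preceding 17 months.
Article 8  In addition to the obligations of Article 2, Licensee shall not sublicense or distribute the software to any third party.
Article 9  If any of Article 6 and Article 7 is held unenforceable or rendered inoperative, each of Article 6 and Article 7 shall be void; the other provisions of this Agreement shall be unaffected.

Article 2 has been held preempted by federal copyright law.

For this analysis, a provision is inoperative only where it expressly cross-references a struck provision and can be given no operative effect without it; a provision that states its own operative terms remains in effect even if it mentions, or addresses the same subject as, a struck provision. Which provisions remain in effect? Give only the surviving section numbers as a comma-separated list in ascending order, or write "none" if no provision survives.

1, 4, 5, 6, 7, 8, 9

Article 2 is struck. Article 3 operates only by reference to Article 2, so it falls with Article 2. Although Article 1 refers to Article 2, its operative terms do not depend on Article 2, so it remains in effect. Although Article 8 refers to Article 2, its operative terms do not depend on Article 2, so it remains in effect. Article 9 ties Article 6 and Article 7 together, but none of those is affected here; the remaining provisions continue in force under Article 9. The provisions still in force are Article 1, Article 4, Article 5, Article 6, Article 7, Article 8, and Article 9.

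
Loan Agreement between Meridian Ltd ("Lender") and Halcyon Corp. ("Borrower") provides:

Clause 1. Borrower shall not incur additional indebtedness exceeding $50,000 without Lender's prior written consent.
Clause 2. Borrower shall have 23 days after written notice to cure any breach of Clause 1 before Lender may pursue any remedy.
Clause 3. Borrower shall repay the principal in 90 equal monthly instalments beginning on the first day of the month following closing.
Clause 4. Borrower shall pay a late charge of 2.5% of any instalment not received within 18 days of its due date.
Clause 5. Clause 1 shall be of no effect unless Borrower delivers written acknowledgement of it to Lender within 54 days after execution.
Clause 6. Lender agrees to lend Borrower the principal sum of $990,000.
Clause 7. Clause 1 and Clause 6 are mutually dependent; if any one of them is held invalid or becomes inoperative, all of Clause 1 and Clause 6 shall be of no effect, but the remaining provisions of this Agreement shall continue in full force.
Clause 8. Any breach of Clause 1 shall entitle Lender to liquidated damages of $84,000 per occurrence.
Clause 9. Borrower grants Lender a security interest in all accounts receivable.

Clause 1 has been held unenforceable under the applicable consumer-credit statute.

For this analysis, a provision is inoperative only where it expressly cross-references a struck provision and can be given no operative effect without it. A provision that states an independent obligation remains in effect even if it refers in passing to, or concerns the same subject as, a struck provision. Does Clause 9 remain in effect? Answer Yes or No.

Yes

Clause 1 is struck. Clause 2 merely fixes the cure period for breach of Clause 1; with Clause 1 gone it has nothing to operate on and falls away. Clause 5 merely fixes the acknowledgement condition for Clause 1; with Clause 1 gone it has nothing to operate on and falls away. The whole of Clause 8 is the liquidated-damages amount, defined by reference to Clause 1, so Clause 8 cannot stand once Clause 1 is removed. Clause 7 declares Clause 1 and Clause 6 mutually dependent; since one of them has fallen, all of them are of no effect. That brings down Clause 6 as well. The remainder continues in force under Clause 7. That leaves Clause 3, Clause 4, Clause 7, and Clause 9 in effect. Clause 9 is among the surviving provisions, so the answer is yes.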